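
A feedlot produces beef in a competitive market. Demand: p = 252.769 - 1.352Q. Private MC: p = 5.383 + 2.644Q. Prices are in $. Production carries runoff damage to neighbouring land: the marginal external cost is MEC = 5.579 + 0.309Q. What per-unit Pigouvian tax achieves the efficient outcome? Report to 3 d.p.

Social marginal cost = private MC + MEC = 10.962 + 2.953Q.
Set SMC = demand: 10.962 + 2.953Q = 252.769 - 1.352Q → Q* = 56.1689.
The Pigouvian tax equals MEC at Q*: 5.579 + 0.309×56.1689 = 22.9352.

tax = $22.935 per unit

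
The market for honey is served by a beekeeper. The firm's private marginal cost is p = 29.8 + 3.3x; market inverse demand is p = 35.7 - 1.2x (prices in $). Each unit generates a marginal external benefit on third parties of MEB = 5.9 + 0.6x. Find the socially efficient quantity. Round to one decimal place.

x* = 3.0

Social marginal cost = private MC − MEB = 23.9 + 2.7x.
Set SMC = demand: 23.9 + 2.7x = 35.7 - 1.2x → x* = 3.0256.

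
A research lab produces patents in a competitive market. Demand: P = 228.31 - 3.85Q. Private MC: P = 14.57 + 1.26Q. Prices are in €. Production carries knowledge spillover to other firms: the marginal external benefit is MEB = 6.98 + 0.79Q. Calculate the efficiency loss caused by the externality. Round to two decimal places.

DWL = €185.41

Market equilibrium (private): 14.57 + 1.26Q = 228.31 - 3.85Q → Q_m = 41.8278.
Social marginal cost = private MC − MEB = 7.59 + 0.47Q.
Set SMC = demand: 7.59 + 0.47Q = 228.31 - 3.85Q → Q* = 51.0926.
Between Q* and Q_m the wedge demand − SMC runs linearly from 0 to MEB(Q_m), so the loss is a triangle.
DWL = ½ × 9.2648 × 40.0240 = 185.4072.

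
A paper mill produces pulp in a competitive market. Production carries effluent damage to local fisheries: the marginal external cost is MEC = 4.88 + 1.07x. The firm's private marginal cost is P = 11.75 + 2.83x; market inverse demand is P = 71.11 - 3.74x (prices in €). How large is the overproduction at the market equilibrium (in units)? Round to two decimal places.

1.90 units

Market equilibrium (private): 11.75 + 2.83x = 71.11 - 3.74x → x_m = 9.0350.
Social marginal cost = private MC + MEC = 16.63 + 3.90x.
Set SMC = demand: 16.63 + 3.90x = 71.11 - 3.74x → x* = 7.1309.
Gap = |9.0350 − 7.1309| = 1.9041.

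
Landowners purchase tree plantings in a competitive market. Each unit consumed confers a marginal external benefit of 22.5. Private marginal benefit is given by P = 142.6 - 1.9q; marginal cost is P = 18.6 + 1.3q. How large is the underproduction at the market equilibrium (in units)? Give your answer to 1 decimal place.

Market equilibrium (private): 18.6 + 1.3q = 142.6 - 1.9q → q_m = 38.7500.
Social marginal benefit = demand + MEB = 165.1 - 1.9q.
Set SMB = MC: 165.1 - 1.9q = 18.6 + 1.3q → q* = 45.7813.
Gap = |38.7500 − 45.7813| = 7.0313.

7.0 units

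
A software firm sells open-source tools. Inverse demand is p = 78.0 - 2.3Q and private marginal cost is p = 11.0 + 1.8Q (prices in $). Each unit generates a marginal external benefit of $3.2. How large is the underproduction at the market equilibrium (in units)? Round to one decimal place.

0.8 units

Market equilibrium (private): 11.0 + 1.8Q = 78.0 - 2.3Q → Q_m = 16.3415.
Social marginal cost = private MC − MEB = 7.8 + 1.8Q.
Set SMC = demand: 7.8 + 1.8Q = 78.0 - 2.3Q → Q* = 17.1220.
Gap = |16.3415 − 17.1220| = 0.7805.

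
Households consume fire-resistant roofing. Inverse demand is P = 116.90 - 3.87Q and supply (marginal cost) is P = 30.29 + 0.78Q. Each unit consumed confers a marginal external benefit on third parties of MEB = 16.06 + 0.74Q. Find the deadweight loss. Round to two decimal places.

DWL = 113.89

Market equilibrium (private): 30.29 + 0.78Q = 116.90 - 3.87Q → Q_m = 18.6258.
Social marginal benefit = demand + MEB = 132.96 - 3.13Q.
Set SMB = MC: 132.96 - 3.13Q = 30.29 + 0.78Q → Q* = 26.2583.
The welfare-loss triangle has base |Q_m − Q*| and height MEB(Q_m) (the vertical gap between SMB and MC is zero at Q* and MEB at Q_m).
DWL = ½ × 7.6325 × 29.8431 = 113.8887.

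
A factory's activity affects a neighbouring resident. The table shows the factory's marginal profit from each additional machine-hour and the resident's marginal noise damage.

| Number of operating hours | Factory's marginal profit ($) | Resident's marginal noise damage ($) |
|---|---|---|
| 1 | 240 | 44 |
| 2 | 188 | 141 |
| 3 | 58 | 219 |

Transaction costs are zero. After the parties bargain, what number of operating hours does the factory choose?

2

Bargaining reaches the level where marginal profit last exceeds marginal noise damage.
That holds through level 2 (188 ≥ 141) but not at 3 (58 < 219).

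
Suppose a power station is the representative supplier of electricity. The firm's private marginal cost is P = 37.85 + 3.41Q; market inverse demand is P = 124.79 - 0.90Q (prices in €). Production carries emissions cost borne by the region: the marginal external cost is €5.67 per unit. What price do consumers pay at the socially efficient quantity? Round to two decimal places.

Social marginal cost = private MC + MEC = 43.52 + 3.41Q.
Set SMC = demand: 43.52 + 3.41Q = 124.79 - 0.90Q → Q* = 18.8561.
Consumer price on the demand curve at Q*: 124.79 − 0.90×18.8561 = 107.8195.

P = €107.82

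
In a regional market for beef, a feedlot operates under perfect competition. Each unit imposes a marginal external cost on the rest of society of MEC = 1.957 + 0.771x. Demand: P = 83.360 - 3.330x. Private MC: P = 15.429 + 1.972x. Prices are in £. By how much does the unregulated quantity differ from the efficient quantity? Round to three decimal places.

1.949 units

Market equilibrium (private): 15.429 + 1.972x = 83.360 - 3.330x → x_m = 12.8123.
Social marginal cost = private MC + MEC = 17.386 + 2.743x.
Set SMC = demand: 17.386 + 2.743x = 83.360 - 3.330x → x* = 10.8635.
Gap = |12.8123 − 10.8635| = 1.9488.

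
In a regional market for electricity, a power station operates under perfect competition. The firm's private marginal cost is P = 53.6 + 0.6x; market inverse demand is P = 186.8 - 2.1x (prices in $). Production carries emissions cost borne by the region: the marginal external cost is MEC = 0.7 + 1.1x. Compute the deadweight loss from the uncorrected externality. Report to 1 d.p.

DWL = $397.5

Market equilibrium (private): 53.6 + 0.6x = 186.8 - 2.1x → x_m = 49.3333.
Social marginal cost = private MC + MEC = 54.3 + 1.7x.
Set SMC = demand: 54.3 + 1.7x = 186.8 - 2.1x → x* = 34.8684.
Height of the DWL triangle at x_m is SMC(x_m) − demand(x_m) = MEC(x_m) = 54.9667.
DWL = ½ × 14.4649 × 54.9667 = 397.5439.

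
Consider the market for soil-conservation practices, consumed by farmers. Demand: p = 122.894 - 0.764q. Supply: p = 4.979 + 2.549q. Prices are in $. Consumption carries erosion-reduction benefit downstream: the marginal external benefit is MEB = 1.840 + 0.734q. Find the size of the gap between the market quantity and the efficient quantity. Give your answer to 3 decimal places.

10.843 units

Market equilibrium (private): 4.979 + 2.549q = 122.894 - 0.764q → q_m = 35.5916.
Social marginal benefit = demand + MEB = 124.734 - 0.030q.
Set SMB = MC: 124.734 - 0.030q = 4.979 + 2.549q → q* = 46.4347.
Gap = |35.5916 − 46.4347| = 10.8431.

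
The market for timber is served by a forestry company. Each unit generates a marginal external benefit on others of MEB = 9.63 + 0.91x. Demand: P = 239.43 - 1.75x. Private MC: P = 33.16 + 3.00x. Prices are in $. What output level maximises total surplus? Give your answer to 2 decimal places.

x* = 56.22

Social marginal cost = private MC − MEB = 23.53 + 2.09x.
Set SMC = demand: 23.53 + 2.09x = 239.43 - 1.75x → x* = 56.2240.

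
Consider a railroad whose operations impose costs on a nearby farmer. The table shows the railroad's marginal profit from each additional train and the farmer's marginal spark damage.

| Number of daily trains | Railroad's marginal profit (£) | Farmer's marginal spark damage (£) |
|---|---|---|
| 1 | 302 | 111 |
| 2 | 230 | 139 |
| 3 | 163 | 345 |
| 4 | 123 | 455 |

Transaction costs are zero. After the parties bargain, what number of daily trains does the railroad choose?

2

Bargaining reaches the level where marginal profit last exceeds marginal spark damage.
That holds through level 2 (230 ≥ 139) but not at 3 (163 < 345).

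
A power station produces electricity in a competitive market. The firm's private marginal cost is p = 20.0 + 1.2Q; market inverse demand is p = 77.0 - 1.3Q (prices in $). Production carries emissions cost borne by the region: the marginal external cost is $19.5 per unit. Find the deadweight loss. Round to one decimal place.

DWL = $76.1

Market equilibrium (private): 20.0 + 1.2Q = 77.0 - 1.3Q → Q_m = 22.8000.
Social marginal cost = private MC + MEC = 39.5 + 1.2Q.
Set SMC = demand: 39.5 + 1.2Q = 77.0 - 1.3Q → Q* = 15.0000.
The loss is the area between SMC and demand from Q* to Q_m; with linear curves that's a triangle of height MEC(Q_m).
DWL = ½ × 7.8000 × 19.5000 = 76.0500.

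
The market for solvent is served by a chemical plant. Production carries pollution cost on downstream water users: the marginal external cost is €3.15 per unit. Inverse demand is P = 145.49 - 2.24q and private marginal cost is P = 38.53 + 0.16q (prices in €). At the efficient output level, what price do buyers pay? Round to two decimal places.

Social marginal cost = private MC + MEC = 41.68 + 0.16q.
Set SMC = demand: 41.68 + 0.16q = 145.49 - 2.24q → q* = 43.2542.
Consumer price on the demand curve at q*: 145.49 − 2.24×43.2542 = 48.6006.

P = €48.60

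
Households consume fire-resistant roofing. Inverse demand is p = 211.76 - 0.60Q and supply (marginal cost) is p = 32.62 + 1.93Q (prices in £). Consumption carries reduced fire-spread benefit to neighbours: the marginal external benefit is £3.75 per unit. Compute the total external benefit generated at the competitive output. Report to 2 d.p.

£265.52

Market equilibrium (private): 32.62 + 1.93Q = 211.76 - 0.60Q → Q_m = 70.8063.
Total external benefit = MEB × Q_m = 3.75 × 70.8063 = 265.5236.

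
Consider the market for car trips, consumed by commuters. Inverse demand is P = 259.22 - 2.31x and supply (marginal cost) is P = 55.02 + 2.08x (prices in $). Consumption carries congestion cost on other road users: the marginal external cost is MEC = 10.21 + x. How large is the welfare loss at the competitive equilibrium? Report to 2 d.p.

Market equilibrium (private): 55.02 + 2.08x = 259.22 - 2.31x → x_m = 46.5148.
Social marginal benefit = demand − MEC = 249.01 - 3.31x.
Set SMB = MC: 249.01 - 3.31x = 55.02 + 2.08x → x* = 35.9907.
Height of the DWL triangle at x_m is MC(x_m) − SMB(x_m) = MEC(x_m) = 56.7248.
DWL = ½ × 10.5241 × 56.7248 = 298.4887.

DWL = $298.49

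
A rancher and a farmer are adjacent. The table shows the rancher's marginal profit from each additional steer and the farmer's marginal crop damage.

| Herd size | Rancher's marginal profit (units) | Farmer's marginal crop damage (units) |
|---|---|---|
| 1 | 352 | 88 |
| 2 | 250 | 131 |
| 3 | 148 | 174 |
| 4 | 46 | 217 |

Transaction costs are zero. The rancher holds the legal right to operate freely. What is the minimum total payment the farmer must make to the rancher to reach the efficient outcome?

Left alone the rancher would choose level 4 (marginal profit stays positive).
Efficient level: k* = 2 (marginal profit ≥ marginal crop damage through 2).
The farmer must at least cover the rancher's forgone profit from cutting 4→2: 148 + 46 = 194.

194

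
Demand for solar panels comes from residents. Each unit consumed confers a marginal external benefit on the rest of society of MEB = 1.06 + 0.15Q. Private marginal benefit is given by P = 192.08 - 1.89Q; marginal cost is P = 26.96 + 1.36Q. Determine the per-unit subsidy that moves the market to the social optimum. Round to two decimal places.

subsidy = 9.10 per unit

Social marginal benefit = demand + MEB = 193.14 - 1.74Q.
Set SMB = MC: 193.14 - 1.74Q = 26.96 + 1.36Q → Q* = 53.6065.
The Pigouvian subsidy equals MEB at Q*: 1.06 + 0.15×53.6065 = 9.1010.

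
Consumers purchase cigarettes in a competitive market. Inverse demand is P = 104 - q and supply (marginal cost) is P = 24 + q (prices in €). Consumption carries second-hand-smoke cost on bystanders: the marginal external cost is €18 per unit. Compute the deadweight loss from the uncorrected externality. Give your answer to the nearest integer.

Market equilibrium (private): 24 + q = 104 - q → q_m = 40.0000.
Social marginal benefit = demand − MEC = 86 - q.
Set SMB = MC: 86 - q = 24 + q → q* = 31.0000.
The welfare-loss triangle has base |q_m − q*| and height MEC(q_m) (the vertical gap between SMB and MC is zero at q* and MEC at q_m).
DWL = ½ × 9.0000 × 18.0000 = 81.0000.

DWL = €81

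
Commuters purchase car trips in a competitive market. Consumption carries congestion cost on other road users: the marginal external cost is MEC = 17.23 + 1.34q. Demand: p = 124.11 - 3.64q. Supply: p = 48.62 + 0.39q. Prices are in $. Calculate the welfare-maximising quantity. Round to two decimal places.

q* = 10.85

Social marginal benefit = demand − MEC = 106.88 - 4.98q.
Set SMB = MC: 106.88 - 4.98q = 48.62 + 0.39q → q* = 10.8492.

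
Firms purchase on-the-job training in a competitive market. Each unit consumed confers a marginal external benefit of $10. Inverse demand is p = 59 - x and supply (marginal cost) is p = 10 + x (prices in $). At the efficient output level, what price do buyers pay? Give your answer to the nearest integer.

P = $30

Social marginal benefit = demand + MEB = 69 - x.
Set SMB = MC: 69 - x = 10 + x → x* = 29.5000.
Consumer price on the demand curve at x*: 59 − 1×29.5000 = 29.5000.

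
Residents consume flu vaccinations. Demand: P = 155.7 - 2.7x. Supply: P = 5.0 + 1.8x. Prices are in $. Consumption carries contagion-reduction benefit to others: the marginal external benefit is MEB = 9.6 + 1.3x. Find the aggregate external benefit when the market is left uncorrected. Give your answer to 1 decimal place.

Market equilibrium (private): 5.0 + 1.8x = 155.7 - 2.7x → x_m = 33.4889.
Total external benefit = ∫₀^{x_m} (9.6 + 1.3x) dx = 9.6×33.4889 + ½×1.3×33.4889² = 1050.4726.

$1050.5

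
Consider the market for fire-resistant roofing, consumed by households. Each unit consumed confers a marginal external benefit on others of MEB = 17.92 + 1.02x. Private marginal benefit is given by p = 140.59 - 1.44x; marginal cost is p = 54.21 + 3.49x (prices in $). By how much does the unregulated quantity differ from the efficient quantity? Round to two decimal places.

Market equilibrium (private): 54.21 + 3.49x = 140.59 - 1.44x → x_m = 17.5213.
Social marginal benefit = demand + MEB = 158.51 - 0.42x.
Set SMB = MC: 158.51 - 0.42x = 54.21 + 3.49x → x* = 26.6752.
Gap = |17.5213 − 26.6752| = 9.1539.

9.15 units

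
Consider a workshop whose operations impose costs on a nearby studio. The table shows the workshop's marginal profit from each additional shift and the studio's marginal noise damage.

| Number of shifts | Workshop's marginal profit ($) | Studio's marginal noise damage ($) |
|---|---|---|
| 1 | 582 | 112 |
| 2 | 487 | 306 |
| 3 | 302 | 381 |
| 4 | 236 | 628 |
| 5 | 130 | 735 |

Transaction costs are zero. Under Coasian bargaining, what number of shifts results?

Bargaining reaches the level where marginal profit last exceeds marginal noise damage.
That holds through level 2 (487 ≥ 306) but not at 3 (302 < 381).

2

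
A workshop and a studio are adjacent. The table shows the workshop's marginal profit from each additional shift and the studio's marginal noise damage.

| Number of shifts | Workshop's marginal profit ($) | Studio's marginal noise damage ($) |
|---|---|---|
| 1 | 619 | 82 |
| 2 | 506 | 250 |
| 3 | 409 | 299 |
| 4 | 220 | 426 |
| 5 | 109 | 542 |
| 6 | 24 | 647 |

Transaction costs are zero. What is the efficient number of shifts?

3

Bargaining reaches the level where marginal profit last exceeds marginal noise damage.
That holds through level 3 (409 ≥ 299) but not at 4 (220 < 426).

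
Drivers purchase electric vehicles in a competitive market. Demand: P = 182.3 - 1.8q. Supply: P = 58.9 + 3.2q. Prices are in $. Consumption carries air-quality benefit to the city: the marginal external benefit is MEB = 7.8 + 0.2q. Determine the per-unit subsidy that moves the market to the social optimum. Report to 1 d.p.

Social marginal benefit = demand + MEB = 190.1 - 1.6q.
Set SMB = MC: 190.1 - 1.6q = 58.9 + 3.2q → q* = 27.3333.
The Pigouvian subsidy equals MEB at q*: 7.8 + 0.2×27.3333 = 13.2667.

subsidy = $13.3 per unit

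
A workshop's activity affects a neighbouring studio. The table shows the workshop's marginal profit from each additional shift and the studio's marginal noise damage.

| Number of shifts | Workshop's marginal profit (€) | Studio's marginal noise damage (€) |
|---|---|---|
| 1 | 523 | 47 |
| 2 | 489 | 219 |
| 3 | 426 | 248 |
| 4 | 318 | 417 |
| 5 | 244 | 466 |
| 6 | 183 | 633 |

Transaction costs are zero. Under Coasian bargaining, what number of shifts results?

Bargaining reaches the level where marginal profit last exceeds marginal noise damage.
That holds through level 3 (426 ≥ 248) but not at 4 (318 < 417).

3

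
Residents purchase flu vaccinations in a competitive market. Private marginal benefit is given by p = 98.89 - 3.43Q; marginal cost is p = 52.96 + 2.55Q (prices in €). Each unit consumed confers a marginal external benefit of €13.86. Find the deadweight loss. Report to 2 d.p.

DWL = €16.06

Market equilibrium (private): 52.96 + 2.55Q = 98.89 - 3.43Q → Q_m = 7.6806.
Social marginal benefit = demand + MEB = 112.75 - 3.43Q.
Set SMB = MC: 112.75 - 3.43Q = 52.96 + 2.55Q → Q* = 9.9983.
The loss is the area between SMB and MC from Q* to Q_m; with linear curves that's a triangle of height MEB(Q_m).
DWL = ½ × 2.3177 × 13.8600 = 16.0617.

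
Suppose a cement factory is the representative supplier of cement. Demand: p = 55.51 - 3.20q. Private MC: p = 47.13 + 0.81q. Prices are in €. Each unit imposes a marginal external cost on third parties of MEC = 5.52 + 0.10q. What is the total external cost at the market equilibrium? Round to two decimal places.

Market equilibrium (private): 47.13 + 0.81q = 55.51 - 3.20q → q_m = 2.0898.
Total external cost = ∫₀^{q_m} (5.52 + 0.10q) dq = 5.52×2.0898 + ½×0.10×2.0898² = 11.7541.

€11.75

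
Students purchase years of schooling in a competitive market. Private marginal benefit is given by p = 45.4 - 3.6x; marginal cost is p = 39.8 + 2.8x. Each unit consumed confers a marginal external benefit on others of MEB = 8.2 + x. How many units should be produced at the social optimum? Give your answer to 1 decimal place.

Social marginal benefit = demand + MEB = 53.6 - 2.6x.
Set SMB = MC: 53.6 - 2.6x = 39.8 + 2.8x → x* = 2.5556.

x* = 2.6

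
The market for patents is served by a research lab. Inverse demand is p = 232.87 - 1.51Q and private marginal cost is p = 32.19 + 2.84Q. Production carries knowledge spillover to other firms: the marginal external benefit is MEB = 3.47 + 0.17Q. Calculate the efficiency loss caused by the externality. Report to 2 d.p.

Market equilibrium (private): 32.19 + 2.84Q = 232.87 - 1.51Q → Q_m = 46.1333.
Social marginal cost = private MC − MEB = 28.72 + 2.67Q.
Set SMC = demand: 28.72 + 2.67Q = 232.87 - 1.51Q → Q* = 48.8397.
Between Q* and Q_m the wedge demand − SMC runs linearly from 0 to MEB(Q_m), so the loss is a triangle.
DWL = ½ × 2.7064 × 11.3127 = 15.3083.

DWL = 15.31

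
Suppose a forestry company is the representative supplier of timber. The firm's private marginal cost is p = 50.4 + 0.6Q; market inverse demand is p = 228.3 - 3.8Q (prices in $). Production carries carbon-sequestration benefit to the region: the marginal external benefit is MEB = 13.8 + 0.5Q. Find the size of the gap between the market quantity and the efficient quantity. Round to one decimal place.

Market equilibrium (private): 50.4 + 0.6Q = 228.3 - 3.8Q → Q_m = 40.4318.
Social marginal cost = private MC − MEB = 36.6 + 0.1Q.
Set SMC = demand: 36.6 + 0.1Q = 228.3 - 3.8Q → Q* = 49.1538.
Gap = |40.4318 − 49.1538| = 8.7220.

8.7 units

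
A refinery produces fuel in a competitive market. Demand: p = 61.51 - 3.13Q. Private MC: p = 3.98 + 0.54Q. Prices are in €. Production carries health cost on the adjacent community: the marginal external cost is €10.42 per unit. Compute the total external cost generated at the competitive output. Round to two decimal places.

€163.34

Market equilibrium (private): 3.98 + 0.54Q = 61.51 - 3.13Q → Q_m = 15.6757.
Total external cost = MEC × Q_m = 10.42 × 15.6757 = 163.3408.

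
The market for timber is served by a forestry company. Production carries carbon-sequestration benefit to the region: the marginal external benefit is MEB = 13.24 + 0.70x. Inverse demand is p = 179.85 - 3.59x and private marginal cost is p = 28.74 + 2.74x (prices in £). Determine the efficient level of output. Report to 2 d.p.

x* = 29.19

Social marginal cost = private MC − MEB = 15.50 + 2.04x.
Set SMC = demand: 15.50 + 2.04x = 179.85 - 3.59x → x* = 29.1918.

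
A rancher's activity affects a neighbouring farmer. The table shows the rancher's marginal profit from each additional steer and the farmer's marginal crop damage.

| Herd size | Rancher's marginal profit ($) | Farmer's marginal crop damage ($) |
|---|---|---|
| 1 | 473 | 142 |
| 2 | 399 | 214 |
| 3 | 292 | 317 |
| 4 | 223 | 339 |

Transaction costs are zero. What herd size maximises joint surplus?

Bargaining reaches the level where marginal profit last exceeds marginal crop damage.
That holds through level 2 (399 ≥ 214) but not at 3 (292 < 317).

2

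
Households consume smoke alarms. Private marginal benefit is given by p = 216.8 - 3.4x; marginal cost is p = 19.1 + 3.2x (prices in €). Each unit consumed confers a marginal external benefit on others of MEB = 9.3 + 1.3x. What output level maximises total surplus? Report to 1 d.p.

x* = 39.1

Social marginal benefit = demand + MEB = 226.1 - 2.1x.
Set SMB = MC: 226.1 - 2.1x = 19.1 + 3.2x → x* = 39.0566.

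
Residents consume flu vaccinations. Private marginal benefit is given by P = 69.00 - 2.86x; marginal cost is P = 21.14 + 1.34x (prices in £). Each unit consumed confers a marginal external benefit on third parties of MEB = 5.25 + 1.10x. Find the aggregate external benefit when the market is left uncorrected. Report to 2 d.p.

Market equilibrium (private): 21.14 + 1.34x = 69.00 - 2.86x → x_m = 11.3952.
Total external benefit = ∫₀^{x_m} (5.25 + 1.10x) dx = 5.25×11.3952 + ½×1.10×11.3952² = 131.2426.

£131.24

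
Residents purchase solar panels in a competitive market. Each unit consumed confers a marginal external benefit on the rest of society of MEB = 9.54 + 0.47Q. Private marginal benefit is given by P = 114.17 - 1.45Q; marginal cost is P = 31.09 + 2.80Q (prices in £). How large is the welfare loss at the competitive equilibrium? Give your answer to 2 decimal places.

DWL = £46.39

Market equilibrium (private): 31.09 + 2.80Q = 114.17 - 1.45Q → Q_m = 19.5482.
Social marginal benefit = demand + MEB = 123.71 - 0.98Q.
Set SMB = MC: 123.71 - 0.98Q = 31.09 + 2.80Q → Q* = 24.5026.
The loss is the area between SMB and MC from Q* to Q_m; with linear curves that's a triangle of height MEB(Q_m).
DWL = ½ × 4.9544 × 18.7277 = 46.3923.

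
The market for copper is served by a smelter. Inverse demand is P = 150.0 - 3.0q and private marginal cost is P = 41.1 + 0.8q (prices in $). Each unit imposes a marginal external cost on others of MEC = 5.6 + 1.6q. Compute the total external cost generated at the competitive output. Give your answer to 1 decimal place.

$817.5

Market equilibrium (private): 41.1 + 0.8q = 150.0 - 3.0q → q_m = 28.6579.
Total external cost = ∫₀^{q_m} (5.6 + 1.6q) dq = 5.6×28.6579 + ½×1.6×28.6579² = 817.5044.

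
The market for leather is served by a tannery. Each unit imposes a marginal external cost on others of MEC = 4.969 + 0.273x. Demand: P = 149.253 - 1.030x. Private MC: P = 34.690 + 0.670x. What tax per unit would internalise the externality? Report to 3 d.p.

tax = 20.133 per unit

Social marginal cost = private MC + MEC = 39.659 + 0.943x.
Set SMC = demand: 39.659 + 0.943x = 149.253 - 1.030x → x* = 55.5469.
The Pigouvian tax equals MEC at x*: 4.969 + 0.273×55.5469 = 20.1333.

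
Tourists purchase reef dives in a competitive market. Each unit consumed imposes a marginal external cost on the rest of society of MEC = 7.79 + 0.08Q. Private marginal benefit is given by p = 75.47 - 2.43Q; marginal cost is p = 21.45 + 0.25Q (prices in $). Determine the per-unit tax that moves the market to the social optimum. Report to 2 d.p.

Social marginal benefit = demand − MEC = 67.68 - 2.51Q.
Set SMB = MC: 67.68 - 2.51Q = 21.45 + 0.25Q → Q* = 16.7500.
The Pigouvian tax equals MEC at Q*: 7.79 + 0.08×16.7500 = 9.1300.

tax = $9.13 per unit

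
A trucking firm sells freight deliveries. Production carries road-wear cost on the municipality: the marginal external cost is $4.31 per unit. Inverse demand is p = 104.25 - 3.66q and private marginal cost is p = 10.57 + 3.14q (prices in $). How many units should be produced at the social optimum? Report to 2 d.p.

Social marginal cost = private MC + MEC = 14.88 + 3.14q.
Set SMC = demand: 14.88 + 3.14q = 104.25 - 3.66q → q* = 13.1426.

q* = 13.14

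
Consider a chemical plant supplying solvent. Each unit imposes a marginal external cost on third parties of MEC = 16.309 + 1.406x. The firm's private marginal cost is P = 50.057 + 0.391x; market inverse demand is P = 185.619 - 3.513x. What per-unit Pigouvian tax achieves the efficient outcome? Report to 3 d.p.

Social marginal cost = private MC + MEC = 66.366 + 1.797x.
Set SMC = demand: 66.366 + 1.797x = 185.619 - 3.513x → x* = 22.4582.
The Pigouvian tax equals MEC at x*: 16.309 + 1.406×22.4582 = 47.8852.

tax = 47.885 per unit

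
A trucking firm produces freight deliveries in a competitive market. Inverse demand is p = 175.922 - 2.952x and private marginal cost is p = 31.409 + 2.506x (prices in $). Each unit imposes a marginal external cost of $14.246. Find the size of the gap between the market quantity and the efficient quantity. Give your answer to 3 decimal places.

2.610 units

Market equilibrium (private): 31.409 + 2.506x = 175.922 - 2.952x → x_m = 26.4773.
Social marginal cost = private MC + MEC = 45.655 + 2.506x.
Set SMC = demand: 45.655 + 2.506x = 175.922 - 2.952x → x* = 23.8672.
Gap = |26.4773 − 23.8672| = 2.6101.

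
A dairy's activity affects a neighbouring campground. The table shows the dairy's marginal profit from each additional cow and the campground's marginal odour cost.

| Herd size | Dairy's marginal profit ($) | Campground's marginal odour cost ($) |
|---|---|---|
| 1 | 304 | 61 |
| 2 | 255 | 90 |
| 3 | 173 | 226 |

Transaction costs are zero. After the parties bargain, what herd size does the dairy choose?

2

Bargaining reaches the level where marginal profit last exceeds marginal odour cost.
That holds through level 2 (255 ≥ 90) but not at 3 (173 < 226).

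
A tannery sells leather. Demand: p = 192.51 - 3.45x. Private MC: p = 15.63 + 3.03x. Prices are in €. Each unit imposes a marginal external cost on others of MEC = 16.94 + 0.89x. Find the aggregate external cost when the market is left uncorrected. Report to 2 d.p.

Market equilibrium (private): 15.63 + 3.03x = 192.51 - 3.45x → x_m = 27.2963.
Total external cost = ∫₀^{x_m} (16.94 + 0.89x) dx = 16.94×27.2963 + ½×0.89×27.2963² = 793.9635.

€793.96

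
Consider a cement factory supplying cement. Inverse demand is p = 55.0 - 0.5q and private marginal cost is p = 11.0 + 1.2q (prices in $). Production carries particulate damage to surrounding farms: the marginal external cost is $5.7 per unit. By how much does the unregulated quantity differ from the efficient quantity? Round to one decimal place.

3.4 units

Market equilibrium (private): 11.0 + 1.2q = 55.0 - 0.5q → q_m = 25.8824.
Social marginal cost = private MC + MEC = 16.7 + 1.2q.
Set SMC = demand: 16.7 + 1.2q = 55.0 - 0.5q → q* = 22.5294.
Gap = |25.8824 − 22.5294| = 3.3530.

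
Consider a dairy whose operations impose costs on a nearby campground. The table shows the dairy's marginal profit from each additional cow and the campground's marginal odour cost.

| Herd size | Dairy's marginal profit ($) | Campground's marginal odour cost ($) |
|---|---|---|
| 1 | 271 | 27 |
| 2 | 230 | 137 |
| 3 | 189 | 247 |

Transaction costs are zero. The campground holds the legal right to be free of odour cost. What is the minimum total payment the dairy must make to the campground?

$164

Efficient level: marginal profit ≥ marginal odour cost through level 2, so k* = 2.
With the campground holding the right, the dairy must at least compensate total damage at k*: 27 + 137 = 164.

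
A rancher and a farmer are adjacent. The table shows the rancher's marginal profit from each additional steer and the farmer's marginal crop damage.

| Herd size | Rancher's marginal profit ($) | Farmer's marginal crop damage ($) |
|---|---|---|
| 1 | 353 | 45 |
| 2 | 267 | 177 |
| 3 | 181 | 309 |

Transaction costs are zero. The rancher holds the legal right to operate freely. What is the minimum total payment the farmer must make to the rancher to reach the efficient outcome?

$181

Left alone the rancher would choose level 3 (marginal profit stays positive).
Efficient level: k* = 2 (marginal profit ≥ marginal crop damage through 2).
The farmer must at least cover the rancher's forgone profit from cutting 3→2: 181 = 181.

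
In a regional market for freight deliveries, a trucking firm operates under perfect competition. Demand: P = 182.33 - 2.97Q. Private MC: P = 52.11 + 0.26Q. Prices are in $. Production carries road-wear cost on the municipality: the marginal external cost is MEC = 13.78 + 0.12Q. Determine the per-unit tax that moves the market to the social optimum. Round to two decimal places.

Social marginal cost = private MC + MEC = 65.89 + 0.38Q.
Set SMC = demand: 65.89 + 0.38Q = 182.33 - 2.97Q → Q* = 34.7582.
The Pigouvian tax equals MEC at Q*: 13.78 + 0.12×34.7582 = 17.9510.

tax = $17.95 per unit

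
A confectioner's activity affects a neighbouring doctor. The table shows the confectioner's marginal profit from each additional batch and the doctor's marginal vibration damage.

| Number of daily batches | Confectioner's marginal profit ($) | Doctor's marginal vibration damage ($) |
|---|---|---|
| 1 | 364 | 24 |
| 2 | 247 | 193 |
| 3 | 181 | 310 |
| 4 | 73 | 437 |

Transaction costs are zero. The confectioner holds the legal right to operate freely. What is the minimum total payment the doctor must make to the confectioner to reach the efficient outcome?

Left alone the confectioner would choose level 4 (marginal profit stays positive).
Efficient level: k* = 2 (marginal profit ≥ marginal vibration damage through 2).
The doctor must at least cover the confectioner's forgone profit from cutting 4→2: 181 + 73 = 254.

$254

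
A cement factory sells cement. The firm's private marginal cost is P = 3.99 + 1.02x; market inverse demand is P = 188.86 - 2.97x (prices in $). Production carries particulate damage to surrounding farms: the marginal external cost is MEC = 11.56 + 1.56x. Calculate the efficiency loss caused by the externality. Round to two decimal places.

DWL = $633.26

Market equilibrium (private): 3.99 + 1.02x = 188.86 - 2.97x → x_m = 46.3333.
Social marginal cost = private MC + MEC = 15.55 + 2.58x.
Set SMC = demand: 15.55 + 2.58x = 188.86 - 2.97x → x* = 31.2270.
The loss is the area between SMC and demand from x* to x_m; with linear curves that's a triangle of height MEC(x_m).
DWL = ½ × 15.1063 × 83.8400 = 633.2561.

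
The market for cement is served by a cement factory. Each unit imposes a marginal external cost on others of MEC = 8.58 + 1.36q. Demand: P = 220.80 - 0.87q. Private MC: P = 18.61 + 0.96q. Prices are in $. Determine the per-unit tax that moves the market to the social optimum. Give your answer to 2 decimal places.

tax = $91.12 per unit

Social marginal cost = private MC + MEC = 27.19 + 2.32q.
Set SMC = demand: 27.19 + 2.32q = 220.80 - 0.87q → q* = 60.6928.
The Pigouvian tax equals MEC at q*: 8.58 + 1.36×60.6928 = 91.1222.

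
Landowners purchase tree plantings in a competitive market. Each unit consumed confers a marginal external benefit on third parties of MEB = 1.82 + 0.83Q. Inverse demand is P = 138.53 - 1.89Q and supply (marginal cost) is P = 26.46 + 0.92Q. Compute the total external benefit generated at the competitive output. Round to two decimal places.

732.69

Market equilibrium (private): 26.46 + 0.92Q = 138.53 - 1.89Q → Q_m = 39.8826.
Total external benefit = ∫₀^{Q_m} (1.82 + 0.83Q) dQ = 1.82×39.8826 + ½×0.83×39.8826² = 732.6944.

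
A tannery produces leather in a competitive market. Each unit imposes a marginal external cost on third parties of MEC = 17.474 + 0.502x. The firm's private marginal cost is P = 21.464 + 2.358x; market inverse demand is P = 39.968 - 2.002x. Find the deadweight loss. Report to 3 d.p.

Market equilibrium (private): 21.464 + 2.358x = 39.968 - 2.002x → x_m = 4.2440.
Social marginal cost = private MC + MEC = 38.938 + 2.860x.
Set SMC = demand: 38.938 + 2.860x = 39.968 - 2.002x → x* = 0.2118.
The loss is the area between SMC and demand from x* to x_m; with linear curves that's a triangle of height MEC(x_m).
DWL = ½ × 4.0322 × 19.6045 = 39.5246.

DWL = 39.525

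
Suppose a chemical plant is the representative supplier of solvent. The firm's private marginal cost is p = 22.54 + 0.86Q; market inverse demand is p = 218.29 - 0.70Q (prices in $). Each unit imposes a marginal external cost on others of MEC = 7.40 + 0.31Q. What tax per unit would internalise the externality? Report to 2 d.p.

Social marginal cost = private MC + MEC = 29.94 + 1.17Q.
Set SMC = demand: 29.94 + 1.17Q = 218.29 - 0.70Q → Q* = 100.7219.
The Pigouvian tax equals MEC at Q*: 7.40 + 0.31×100.7219 = 38.6238.

tax = $38.62 per unit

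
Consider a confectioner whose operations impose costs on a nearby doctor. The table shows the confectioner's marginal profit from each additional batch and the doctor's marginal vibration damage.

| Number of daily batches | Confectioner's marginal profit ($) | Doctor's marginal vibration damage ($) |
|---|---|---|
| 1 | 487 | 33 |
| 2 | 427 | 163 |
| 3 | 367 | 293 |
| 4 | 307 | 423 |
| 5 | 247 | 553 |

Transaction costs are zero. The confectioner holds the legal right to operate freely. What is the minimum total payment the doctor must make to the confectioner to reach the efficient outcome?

Left alone the confectioner would choose level 5 (marginal profit stays positive).
Efficient level: k* = 3 (marginal profit ≥ marginal vibration damage through 3).
The doctor must at least cover the confectioner's forgone profit from cutting 5→3: 307 + 247 = 554.

$554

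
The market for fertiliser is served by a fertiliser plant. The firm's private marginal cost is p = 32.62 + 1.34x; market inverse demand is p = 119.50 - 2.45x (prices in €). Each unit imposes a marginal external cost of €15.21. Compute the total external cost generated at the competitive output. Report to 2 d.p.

Market equilibrium (private): 32.62 + 1.34x = 119.50 - 2.45x → x_m = 22.9235.
Total external cost = MEC × x_m = 15.21 × 22.9235 = 348.6664.

€348.67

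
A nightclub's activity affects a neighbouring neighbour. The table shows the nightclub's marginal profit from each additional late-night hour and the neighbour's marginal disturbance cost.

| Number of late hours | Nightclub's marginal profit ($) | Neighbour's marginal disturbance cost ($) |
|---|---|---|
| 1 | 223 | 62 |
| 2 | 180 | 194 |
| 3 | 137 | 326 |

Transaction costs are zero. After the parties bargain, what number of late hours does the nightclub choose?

Bargaining reaches the level where marginal profit last exceeds marginal disturbance cost.
That holds through level 1 (223 ≥ 62) but not at 2 (180 < 194).

1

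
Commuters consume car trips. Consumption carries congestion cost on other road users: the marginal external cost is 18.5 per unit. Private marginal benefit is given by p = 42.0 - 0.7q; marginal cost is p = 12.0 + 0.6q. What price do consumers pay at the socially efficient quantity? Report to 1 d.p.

P = 35.8

Social marginal benefit = demand − MEC = 23.5 - 0.7q.
Set SMB = MC: 23.5 - 0.7q = 12.0 + 0.6q → q* = 8.8462.
Consumer price on the demand curve at q*: 42.0 − 0.7×8.8462 = 35.8077.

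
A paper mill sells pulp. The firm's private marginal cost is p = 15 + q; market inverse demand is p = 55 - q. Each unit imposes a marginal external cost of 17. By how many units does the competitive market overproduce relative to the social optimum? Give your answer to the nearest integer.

9 units

Market equilibrium (private): 15 + q = 55 - q → q_m = 20.0000.
Social marginal cost = private MC + MEC = 32 + q.
Set SMC = demand: 32 + q = 55 - q → q* = 11.5000.
Gap = |20.0000 − 11.5000| = 8.5000.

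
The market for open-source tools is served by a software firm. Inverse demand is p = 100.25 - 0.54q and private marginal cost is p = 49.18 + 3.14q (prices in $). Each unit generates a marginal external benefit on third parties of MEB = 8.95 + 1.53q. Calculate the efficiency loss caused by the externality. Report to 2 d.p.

DWL = $211.86

Market equilibrium (private): 49.18 + 3.14q = 100.25 - 0.54q → q_m = 13.8777.
Social marginal cost = private MC − MEB = 40.23 + 1.61q.
Set SMC = demand: 40.23 + 1.61q = 100.25 - 0.54q → q* = 27.9163.
The loss is the area between SMC and demand from q* to q_m; with linear curves that's a triangle of height MEB(q_m).
DWL = ½ × 14.0386 × 30.1829 = 211.8628.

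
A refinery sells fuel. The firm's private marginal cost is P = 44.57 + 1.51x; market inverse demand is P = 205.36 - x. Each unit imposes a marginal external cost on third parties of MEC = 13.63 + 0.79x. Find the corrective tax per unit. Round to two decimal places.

Social marginal cost = private MC + MEC = 58.20 + 2.30x.
Set SMC = demand: 58.20 + 2.30x = 205.36 - x → x* = 44.5939.
The Pigouvian tax equals MEC at x*: 13.63 + 0.79×44.5939 = 48.8592.

tax = 48.86 per unit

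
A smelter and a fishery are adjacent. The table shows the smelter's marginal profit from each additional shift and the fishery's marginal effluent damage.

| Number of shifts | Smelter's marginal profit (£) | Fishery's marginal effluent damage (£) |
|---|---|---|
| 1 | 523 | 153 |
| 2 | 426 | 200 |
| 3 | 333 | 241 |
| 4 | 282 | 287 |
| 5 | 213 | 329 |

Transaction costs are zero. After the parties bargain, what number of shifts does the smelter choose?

Bargaining reaches the level where marginal profit last exceeds marginal effluent damage.
That holds through level 3 (333 ≥ 241) but not at 4 (282 < 287).

3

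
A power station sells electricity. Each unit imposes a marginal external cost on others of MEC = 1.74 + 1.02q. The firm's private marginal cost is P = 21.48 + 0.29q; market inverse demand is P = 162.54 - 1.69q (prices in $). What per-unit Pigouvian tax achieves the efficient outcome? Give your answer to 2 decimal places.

tax = $49.11 per unit

Social marginal cost = private MC + MEC = 23.22 + 1.31q.
Set SMC = demand: 23.22 + 1.31q = 162.54 - 1.69q → q* = 46.4400.
The Pigouvian tax equals MEC at q*: 1.74 + 1.02×46.4400 = 49.1088.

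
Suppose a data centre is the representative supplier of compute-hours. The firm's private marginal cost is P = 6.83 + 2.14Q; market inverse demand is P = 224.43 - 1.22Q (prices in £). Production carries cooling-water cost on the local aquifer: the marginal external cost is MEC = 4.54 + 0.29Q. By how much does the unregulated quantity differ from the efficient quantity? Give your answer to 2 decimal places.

6.39 units

Market equilibrium (private): 6.83 + 2.14Q = 224.43 - 1.22Q → Q_m = 64.7619.
Social marginal cost = private MC + MEC = 11.37 + 2.43Q.
Set SMC = demand: 11.37 + 2.43Q = 224.43 - 1.22Q → Q* = 58.3726.
Gap = |64.7619 − 58.3726| = 6.3893.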